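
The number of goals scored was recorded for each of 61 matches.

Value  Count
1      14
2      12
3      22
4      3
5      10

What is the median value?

Cumulative frequencies: 14, 26, 48, 51, 61
n = 61, so the median is the value in position (n+1)/2 = 31.
Position 31 falls at value 3.

3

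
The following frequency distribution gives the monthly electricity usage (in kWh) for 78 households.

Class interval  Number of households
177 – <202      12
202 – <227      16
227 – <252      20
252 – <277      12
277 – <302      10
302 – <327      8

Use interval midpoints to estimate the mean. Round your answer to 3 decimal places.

244.628

Midpoints: 189.5, 214.5, 239.5, 264.5, 289.5, 314.5
Σfm = 12×189.5 + 16×214.5 + 20×239.5 + 12×264.5 + 10×289.5 + 8×314.5 = 19081
n = Σf = 78
Mean = 19081 / 78 = 244.6282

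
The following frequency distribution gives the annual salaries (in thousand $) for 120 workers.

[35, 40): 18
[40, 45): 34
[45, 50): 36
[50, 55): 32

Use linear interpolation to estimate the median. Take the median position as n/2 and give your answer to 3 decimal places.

Cumulative frequencies: 18, 52, 88, 120
n = 120; position = n/2 = 60.
This falls in the class [45, 50): L = 45, F = 52, f = 36, h = 5.
Median ≈ 45 + ((60 − 52) / 36) × 5 = 46.1111

46.111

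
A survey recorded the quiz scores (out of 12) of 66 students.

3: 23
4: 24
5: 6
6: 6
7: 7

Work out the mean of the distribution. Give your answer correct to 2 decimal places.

Values: 3, 4, 5, 6, 7
Σfx = 23×3 + 24×4 + 6×5 + 6×6 + 7×7 = 280
n = Σf = 66
Mean = 280 / 66 = 4.2424

4.24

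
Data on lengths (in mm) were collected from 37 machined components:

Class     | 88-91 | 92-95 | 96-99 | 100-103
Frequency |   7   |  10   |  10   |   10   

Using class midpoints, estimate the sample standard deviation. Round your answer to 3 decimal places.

Midpoints: 89.5, 93.5, 97.5, 101.5
n = 37, Σfm = 3551.5, mean = 95.9865
Σfm² = 341579.25
Σf(m − x̄)² = Σfm² − (Σfm)²/n = 341579.25 − 3551.5²/37 = 683.2432
Sample variance = 683.2432 / 36 = 18.9790
Standard deviation = √18.9790 = 4.3565

4.356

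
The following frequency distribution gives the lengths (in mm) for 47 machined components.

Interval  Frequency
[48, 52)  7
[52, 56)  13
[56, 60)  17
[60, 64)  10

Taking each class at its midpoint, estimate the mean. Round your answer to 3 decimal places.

56.553

Midpoints: 50, 54, 58, 62
Σfm = 7×50 + 13×54 + 17×58 + 10×62 = 2658
n = Σf = 47
Mean = 2658 / 47 = 56.5532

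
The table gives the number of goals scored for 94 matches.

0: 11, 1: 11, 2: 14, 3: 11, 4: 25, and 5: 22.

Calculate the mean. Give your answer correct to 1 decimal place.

3.0

Values: 0, 1, 2, 3, 4, 5
Σfx = 11×0 + 11×1 + 14×2 + 11×3 + 25×4 + 22×5 = 282
n = Σf = 94
Mean = 282 / 94 = 3.0000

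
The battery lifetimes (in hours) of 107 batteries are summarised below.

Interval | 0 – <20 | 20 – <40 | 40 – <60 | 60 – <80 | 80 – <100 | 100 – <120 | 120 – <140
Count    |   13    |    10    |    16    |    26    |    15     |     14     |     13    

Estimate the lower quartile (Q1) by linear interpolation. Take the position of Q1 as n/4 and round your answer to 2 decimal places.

Cumulative frequencies: 13, 23, 39, 65, 80, 94, 107
n = 107; position = n/4 = 26.75.
This falls in the class 40 – <60: L = 40, F = 23, f = 16, h = 20.
Lower quartile ≈ 40 + ((26.75 − 23) / 16) × 20 = 44.6875

44.69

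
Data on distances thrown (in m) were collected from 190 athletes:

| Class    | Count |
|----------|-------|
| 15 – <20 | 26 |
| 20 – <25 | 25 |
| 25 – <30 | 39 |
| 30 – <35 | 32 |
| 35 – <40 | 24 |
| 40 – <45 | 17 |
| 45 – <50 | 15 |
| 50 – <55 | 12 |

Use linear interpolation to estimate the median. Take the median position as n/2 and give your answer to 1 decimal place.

Cumulative frequencies: 26, 51, 90, 122, 146, 163, 178, 190
n = 190; position = n/2 = 95.
This falls in the class 30 – <35: L = 30, F = 90, f = 32, h = 5.
Median ≈ 30 + ((95 − 90) / 32) × 5 = 30.7812

30.8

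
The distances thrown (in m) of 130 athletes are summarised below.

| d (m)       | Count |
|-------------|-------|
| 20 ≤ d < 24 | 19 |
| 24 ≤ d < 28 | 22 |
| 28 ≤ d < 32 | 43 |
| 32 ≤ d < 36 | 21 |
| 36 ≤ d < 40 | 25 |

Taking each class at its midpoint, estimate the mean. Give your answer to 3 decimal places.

30.338

Midpoints: 22, 26, 30, 34, 38
Σfm = 19×22 + 22×26 + 43×30 + 21×34 + 25×38 = 3944
n = Σf = 130
Mean = 3944 / 130 = 30.3385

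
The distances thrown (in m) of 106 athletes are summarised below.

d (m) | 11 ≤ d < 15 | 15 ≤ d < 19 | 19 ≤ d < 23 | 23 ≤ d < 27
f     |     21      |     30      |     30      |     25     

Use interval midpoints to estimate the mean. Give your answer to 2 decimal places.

19.23

Midpoints: 13, 17, 21, 25
Σfm = 21×13 + 30×17 + 30×21 + 25×25 = 2038
n = Σf = 106
Mean = 2038 / 106 = 19.2264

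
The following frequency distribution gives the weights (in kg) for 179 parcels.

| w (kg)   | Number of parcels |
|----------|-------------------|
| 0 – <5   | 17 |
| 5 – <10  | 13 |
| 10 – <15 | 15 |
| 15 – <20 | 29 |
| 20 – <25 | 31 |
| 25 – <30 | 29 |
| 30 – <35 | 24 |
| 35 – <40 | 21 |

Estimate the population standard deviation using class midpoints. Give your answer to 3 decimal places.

Midpoints: 2.5, 7.5, 12.5, 17.5, 22.5, 27.5, 32.5, 37.5
n = 179, Σfm = 3897.5, mean = 21.7737
Σfm² = 104568.75
Σf(m − x̄)² = Σfm² − (Σfm)²/n = 104568.75 − 3897.5²/179 = 19705.5866
Population variance = 19705.5866 / 179 = 110.0871
Standard deviation = √110.0871 = 10.4922

10.492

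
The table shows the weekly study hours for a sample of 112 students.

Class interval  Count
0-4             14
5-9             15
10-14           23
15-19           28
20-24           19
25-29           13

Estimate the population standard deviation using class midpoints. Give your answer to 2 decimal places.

Midpoints: 2, 7, 12, 17, 22, 27
n = 112, Σfm = 1654, mean = 14.7679
Σfm² = 30868
Σf(m − x̄)² = Σfm² − (Σfm)²/n = 30868 − 1654²/112 = 6441.9643
Population variance = 6441.9643 / 112 = 57.5175
Standard deviation = √57.5175 = 7.5840

7.58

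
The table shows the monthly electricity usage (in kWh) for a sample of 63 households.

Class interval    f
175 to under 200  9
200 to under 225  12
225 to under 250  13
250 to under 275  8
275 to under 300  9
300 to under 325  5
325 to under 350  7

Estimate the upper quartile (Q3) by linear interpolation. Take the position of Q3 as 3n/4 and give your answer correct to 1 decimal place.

289.6

Cumulative frequencies: 9, 21, 34, 42, 51, 56, 63
n = 63; position = 3n/4 = 47.25.
This falls in the class 275 to under 300: L = 275, F = 42, f = 9, h = 25.
Upper quartile ≈ 275 + ((47.25 − 42) / 9) × 25 = 289.5833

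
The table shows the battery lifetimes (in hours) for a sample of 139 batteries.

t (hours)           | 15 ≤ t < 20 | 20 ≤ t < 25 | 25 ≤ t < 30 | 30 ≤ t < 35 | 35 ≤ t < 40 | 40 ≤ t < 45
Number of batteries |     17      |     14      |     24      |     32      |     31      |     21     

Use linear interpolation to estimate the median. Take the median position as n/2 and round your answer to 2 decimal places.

Cumulative frequencies: 17, 31, 55, 87, 118, 139
n = 139; position = n/2 = 69.5.
This falls in the class 30 ≤ t < 35: L = 30, F = 55, f = 32, h = 5.
Median ≈ 30 + ((69.5 − 55) / 32) × 5 = 32.2656

32.27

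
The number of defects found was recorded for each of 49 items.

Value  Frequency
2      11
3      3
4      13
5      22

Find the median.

4

Cumulative frequencies: 11, 14, 27, 49
n = 49, so the median is the value in position (n+1)/2 = 25.
Position 25 falls at value 4.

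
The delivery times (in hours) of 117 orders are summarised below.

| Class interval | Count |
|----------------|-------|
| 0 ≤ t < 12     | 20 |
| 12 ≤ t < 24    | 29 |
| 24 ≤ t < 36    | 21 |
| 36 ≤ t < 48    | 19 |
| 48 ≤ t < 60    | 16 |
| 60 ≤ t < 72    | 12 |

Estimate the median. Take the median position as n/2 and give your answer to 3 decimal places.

Cumulative frequencies: 20, 49, 70, 89, 105, 117
n = 117; position = n/2 = 58.5.
This falls in the class 24 ≤ t < 36: L = 24, F = 49, f = 21, h = 12.
Median ≈ 24 + ((58.5 − 49) / 21) × 12 = 29.4286

29.429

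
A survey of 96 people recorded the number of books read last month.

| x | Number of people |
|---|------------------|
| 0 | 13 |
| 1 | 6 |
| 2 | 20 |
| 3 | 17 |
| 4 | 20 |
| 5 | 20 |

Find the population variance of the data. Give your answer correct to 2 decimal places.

Values: 0, 1, 2, 3, 4, 5
n = 96, Σfx = 277, mean = 2.8854
Σfx² = 1059
Σf(x − x̄)² = Σfx² − (Σfx)²/n = 1059 − 277²/96 = 259.7396
Population variance = 259.7396 / 96 = 2.7056

2.71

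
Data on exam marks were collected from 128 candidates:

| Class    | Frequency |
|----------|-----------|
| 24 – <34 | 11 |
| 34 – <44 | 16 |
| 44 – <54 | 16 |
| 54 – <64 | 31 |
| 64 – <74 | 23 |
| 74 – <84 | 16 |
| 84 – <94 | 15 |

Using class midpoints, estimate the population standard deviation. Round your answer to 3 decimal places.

17.637

Midpoints: 29, 39, 49, 59, 69, 79, 89
n = 128, Σfm = 7742, mean = 60.4844
Σfm² = 508088
Σf(m − x̄)² = Σfm² − (Σfm)²/n = 508088 − 7742²/128 = 39817.9688
Population variance = 39817.9688 / 128 = 311.0779
Standard deviation = √311.0779 = 17.6374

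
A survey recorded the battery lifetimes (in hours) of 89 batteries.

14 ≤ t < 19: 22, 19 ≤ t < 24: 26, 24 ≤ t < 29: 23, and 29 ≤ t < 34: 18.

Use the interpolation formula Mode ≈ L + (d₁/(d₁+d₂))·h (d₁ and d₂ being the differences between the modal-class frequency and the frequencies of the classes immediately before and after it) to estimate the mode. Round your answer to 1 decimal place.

21.9

Modal class: 19 ≤ t < 24 (highest frequency 26).
d₁ = 26 − 22 = 4, d₂ = 26 − 23 = 3
Mode ≈ 19 + (4/(4+3)) × 5 = 19 + 2.8571 = 21.8571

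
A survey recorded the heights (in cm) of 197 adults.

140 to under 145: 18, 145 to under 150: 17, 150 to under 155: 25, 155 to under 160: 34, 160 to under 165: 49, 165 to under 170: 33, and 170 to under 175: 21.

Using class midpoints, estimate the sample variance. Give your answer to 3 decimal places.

76.984

Midpoints: 142.5, 147.5, 152.5, 157.5, 162.5, 167.5, 172.5
n = 197, Σfm = 31352.5, mean = 159.1497
Σfm² = 5004831.25
Σf(m − x̄)² = Σfm² − (Σfm)²/n = 5004831.25 − 31352.5²/197 = 15088.8325
Sample variance = 15088.8325 / 196 = 76.9838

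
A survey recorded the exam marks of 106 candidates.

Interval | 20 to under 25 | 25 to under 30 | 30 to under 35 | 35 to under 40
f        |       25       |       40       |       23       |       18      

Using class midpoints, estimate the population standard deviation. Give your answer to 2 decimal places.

Midpoints: 22.5, 27.5, 32.5, 37.5
n = 106, Σfm = 3085, mean = 29.1038
Σfm² = 92512.5
Σf(m − x̄)² = Σfm² − (Σfm)²/n = 92512.5 − 3085²/106 = 2727.3585
Population variance = 2727.3585 / 106 = 25.7298
Standard deviation = √25.7298 = 5.0725

5.07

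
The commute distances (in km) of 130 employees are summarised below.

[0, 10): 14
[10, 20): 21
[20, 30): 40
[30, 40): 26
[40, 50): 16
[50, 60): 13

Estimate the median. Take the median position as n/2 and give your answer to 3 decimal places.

27.500

Cumulative frequencies: 14, 35, 75, 101, 117, 130
n = 130; position = n/2 = 65.
This falls in the class [20, 30): L = 20, F = 35, f = 40, h = 10.
Median ≈ 20 + ((65 − 35) / 40) × 10 = 27.5000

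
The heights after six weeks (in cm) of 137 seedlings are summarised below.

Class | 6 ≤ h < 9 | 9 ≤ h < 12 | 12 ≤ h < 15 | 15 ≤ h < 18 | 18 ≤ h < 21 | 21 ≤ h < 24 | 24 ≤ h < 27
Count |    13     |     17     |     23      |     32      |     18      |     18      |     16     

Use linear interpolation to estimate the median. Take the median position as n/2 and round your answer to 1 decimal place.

16.5

Cumulative frequencies: 13, 30, 53, 85, 103, 121, 137
n = 137; position = n/2 = 68.5.
This falls in the class 15 ≤ h < 18: L = 15, F = 53, f = 32, h = 3.
Median ≈ 15 + ((68.5 − 53) / 32) × 3 = 16.4531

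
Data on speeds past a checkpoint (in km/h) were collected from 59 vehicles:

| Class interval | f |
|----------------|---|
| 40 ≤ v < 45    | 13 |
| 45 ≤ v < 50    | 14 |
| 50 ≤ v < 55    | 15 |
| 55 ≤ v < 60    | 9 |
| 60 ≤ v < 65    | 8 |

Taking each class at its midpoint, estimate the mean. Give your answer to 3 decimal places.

Midpoints: 42.5, 47.5, 52.5, 57.5, 62.5
Σfm = 13×42.5 + 14×47.5 + 15×52.5 + 9×57.5 + 8×62.5 = 3022.5
n = Σf = 59
Mean = 3022.5 / 59 = 51.2288

51.229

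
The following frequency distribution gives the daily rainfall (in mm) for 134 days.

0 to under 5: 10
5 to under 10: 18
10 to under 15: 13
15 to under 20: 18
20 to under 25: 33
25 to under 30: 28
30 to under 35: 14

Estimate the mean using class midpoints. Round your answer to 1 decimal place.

Midpoints: 2.5, 7.5, 12.5, 17.5, 22.5, 27.5, 32.5
Σfm = 10×2.5 + 18×7.5 + 13×12.5 + 18×17.5 + 33×22.5 + 28×27.5 + 14×32.5 = 2605
n = Σf = 134
Mean = 2605 / 134 = 19.4403

19.4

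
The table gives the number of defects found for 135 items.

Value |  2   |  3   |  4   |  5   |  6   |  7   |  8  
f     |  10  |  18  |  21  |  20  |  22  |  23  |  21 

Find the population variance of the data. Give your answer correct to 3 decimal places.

3.494

Values: 2, 3, 4, 5, 6, 7, 8
n = 135, Σfx = 719, mean = 5.3259
Σfx² = 4301
Σf(x − x̄)² = Σfx² − (Σfx)²/n = 4301 − 719²/135 = 471.6593
Population variance = 471.6593 / 135 = 3.4938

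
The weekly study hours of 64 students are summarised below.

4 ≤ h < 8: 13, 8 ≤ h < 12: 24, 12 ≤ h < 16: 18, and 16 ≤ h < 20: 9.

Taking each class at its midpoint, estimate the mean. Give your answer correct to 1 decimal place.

Midpoints: 6, 10, 14, 18
Σfm = 13×6 + 24×10 + 18×14 + 9×18 = 732
n = Σf = 64
Mean = 732 / 64 = 11.4375

11.4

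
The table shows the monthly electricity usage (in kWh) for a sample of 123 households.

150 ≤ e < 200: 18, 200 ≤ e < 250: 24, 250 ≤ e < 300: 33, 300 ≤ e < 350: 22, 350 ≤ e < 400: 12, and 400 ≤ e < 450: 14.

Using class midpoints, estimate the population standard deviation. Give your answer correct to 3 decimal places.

Midpoints: 175, 225, 275, 325, 375, 425
n = 123, Σfm = 35225, mean = 286.3821
Σfm² = 10801875
Σf(m − x̄)² = Σfm² − (Σfm)²/n = 10801875 − 35225²/123 = 714065.0407
Population variance = 714065.0407 / 123 = 5805.4068
Standard deviation = √5805.4068 = 76.1932

76.193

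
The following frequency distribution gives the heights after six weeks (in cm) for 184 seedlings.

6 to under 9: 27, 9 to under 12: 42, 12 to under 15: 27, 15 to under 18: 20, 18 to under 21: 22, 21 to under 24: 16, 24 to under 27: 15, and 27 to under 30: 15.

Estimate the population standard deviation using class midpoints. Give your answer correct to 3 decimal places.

Midpoints: 7.5, 10.5, 13.5, 16.5, 19.5, 22.5, 25.5, 28.5
n = 184, Σfm = 2937, mean = 15.9620
Σfm² = 54918
Σf(m − x̄)² = Σfm² − (Σfm)²/n = 54918 − 2937²/184 = 8037.7337
Population variance = 8037.7337 / 184 = 43.6833
Standard deviation = √43.6833 = 6.6093

6.609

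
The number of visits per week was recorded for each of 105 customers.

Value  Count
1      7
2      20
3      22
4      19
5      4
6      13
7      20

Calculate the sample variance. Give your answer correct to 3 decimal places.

3.851

Values: 1, 2, 3, 4, 5, 6, 7
n = 105, Σfx = 427, mean = 4.0667
Σfx² = 2137
Σf(x − x̄)² = Σfx² − (Σfx)²/n = 2137 − 427²/105 = 400.5333
Sample variance = 400.5333 / 104 = 3.8513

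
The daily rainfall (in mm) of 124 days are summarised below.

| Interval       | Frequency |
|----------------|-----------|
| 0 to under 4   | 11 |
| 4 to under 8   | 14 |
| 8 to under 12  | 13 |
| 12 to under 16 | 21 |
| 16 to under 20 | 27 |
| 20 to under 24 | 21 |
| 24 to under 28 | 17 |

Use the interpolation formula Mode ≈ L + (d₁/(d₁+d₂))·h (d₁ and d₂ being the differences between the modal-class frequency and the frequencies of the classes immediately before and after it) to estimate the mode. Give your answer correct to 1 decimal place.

18.0

Modal class: 16 to under 20 (highest frequency 27).
d₁ = 27 − 21 = 6, d₂ = 27 − 21 = 6
Mode ≈ 16 + (6/(6+6)) × 4 = 16 + 2.0000 = 18.0000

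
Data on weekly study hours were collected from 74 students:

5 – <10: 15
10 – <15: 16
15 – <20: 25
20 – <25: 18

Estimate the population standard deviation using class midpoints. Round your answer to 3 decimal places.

Midpoints: 7.5, 12.5, 17.5, 22.5
n = 74, Σfm = 1155, mean = 15.6081
Σfm² = 20112.5
Σf(m − x̄)² = Σfm² − (Σfm)²/n = 20112.5 − 1155²/74 = 2085.1351
Population variance = 2085.1351 / 74 = 28.1775
Standard deviation = √28.1775 = 5.3082

5.308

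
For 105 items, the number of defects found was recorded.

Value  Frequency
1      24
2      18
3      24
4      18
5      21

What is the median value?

3

Cumulative frequencies: 24, 42, 66, 84, 105
n = 105, so the median is the value in position (n+1)/2 = 53.
Position 53 falls at value 3.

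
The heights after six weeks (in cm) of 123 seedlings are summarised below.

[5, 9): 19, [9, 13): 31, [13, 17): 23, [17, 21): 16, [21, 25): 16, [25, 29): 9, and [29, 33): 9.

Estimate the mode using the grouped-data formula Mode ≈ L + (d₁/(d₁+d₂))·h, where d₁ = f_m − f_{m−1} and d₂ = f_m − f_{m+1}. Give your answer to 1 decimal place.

Modal class: [9, 13) (highest frequency 31).
d₁ = 31 − 19 = 12, d₂ = 31 − 23 = 8
Mode ≈ 9 + (12/(12+8)) × 4 = 9 + 2.4000 = 11.4000

11.4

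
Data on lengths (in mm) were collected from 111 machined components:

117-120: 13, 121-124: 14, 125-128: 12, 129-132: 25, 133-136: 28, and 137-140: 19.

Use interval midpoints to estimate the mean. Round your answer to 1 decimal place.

Midpoints: 118.5, 122.5, 126.5, 130.5, 134.5, 138.5
Σfm = 13×118.5 + 14×122.5 + 12×126.5 + 25×130.5 + 28×134.5 + 19×138.5 = 14433.5
n = Σf = 111
Mean = 14433.5 / 111 = 130.0315

130.0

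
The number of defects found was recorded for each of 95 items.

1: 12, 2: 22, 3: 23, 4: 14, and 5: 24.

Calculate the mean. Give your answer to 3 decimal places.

3.168

Values: 1, 2, 3, 4, 5
Σfx = 12×1 + 22×2 + 23×3 + 14×4 + 24×5 = 301
n = Σf = 95
Mean = 301 / 95 = 3.1684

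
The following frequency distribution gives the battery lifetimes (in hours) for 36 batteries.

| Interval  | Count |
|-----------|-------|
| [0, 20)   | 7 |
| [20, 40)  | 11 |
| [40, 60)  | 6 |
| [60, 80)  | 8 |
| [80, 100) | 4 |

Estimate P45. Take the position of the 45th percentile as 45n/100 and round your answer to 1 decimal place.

36.7

Cumulative frequencies: 7, 18, 24, 32, 36
n = 36; position = 45n/100 = 16.2.
This falls in the class [20, 40): L = 20, F = 7, f = 11, h = 20.
45th percentile ≈ 20 + ((16.2 − 7) / 11) × 20 = 36.7273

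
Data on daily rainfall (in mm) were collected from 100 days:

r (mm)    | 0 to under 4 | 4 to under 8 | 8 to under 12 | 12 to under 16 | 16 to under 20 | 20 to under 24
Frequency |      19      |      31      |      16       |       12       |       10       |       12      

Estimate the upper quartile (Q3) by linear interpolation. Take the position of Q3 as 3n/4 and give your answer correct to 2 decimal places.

Cumulative frequencies: 19, 50, 66, 78, 88, 100
n = 100; position = 3n/4 = 75.
This falls in the class 12 to under 16: L = 12, F = 66, f = 12, h = 4.
Upper quartile ≈ 12 + ((75 − 66) / 12) × 4 = 15.0000

15.00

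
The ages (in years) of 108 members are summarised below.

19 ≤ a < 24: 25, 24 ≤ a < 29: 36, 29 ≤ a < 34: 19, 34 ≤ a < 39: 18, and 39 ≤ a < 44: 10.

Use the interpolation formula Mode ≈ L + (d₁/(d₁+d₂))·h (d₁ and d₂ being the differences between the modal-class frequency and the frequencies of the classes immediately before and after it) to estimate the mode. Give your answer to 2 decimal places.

Modal class: 24 ≤ a < 29 (highest frequency 36).
d₁ = 36 − 25 = 11, d₂ = 36 − 19 = 17
Mode ≈ 24 + (11/(11+17)) × 5 = 24 + 1.9643 = 25.9643

25.96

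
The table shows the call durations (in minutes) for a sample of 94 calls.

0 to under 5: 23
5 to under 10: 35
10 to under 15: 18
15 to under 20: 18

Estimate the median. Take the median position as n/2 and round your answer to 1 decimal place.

Cumulative frequencies: 23, 58, 76, 94
n = 94; position = n/2 = 47.
This falls in the class 5 to under 10: L = 5, F = 23, f = 35, h = 5.
Median ≈ 5 + ((47 − 23) / 35) × 5 = 8.4286

8.4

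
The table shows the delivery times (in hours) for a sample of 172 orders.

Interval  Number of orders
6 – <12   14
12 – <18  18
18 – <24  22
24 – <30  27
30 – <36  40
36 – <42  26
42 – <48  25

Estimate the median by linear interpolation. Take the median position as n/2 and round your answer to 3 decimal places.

30.750

Cumulative frequencies: 14, 32, 54, 81, 121, 147, 172
n = 172; position = n/2 = 86.
This falls in the class 30 – <36: L = 30, F = 81, f = 40, h = 6.
Median ≈ 30 + ((86 − 81) / 40) × 6 = 30.7500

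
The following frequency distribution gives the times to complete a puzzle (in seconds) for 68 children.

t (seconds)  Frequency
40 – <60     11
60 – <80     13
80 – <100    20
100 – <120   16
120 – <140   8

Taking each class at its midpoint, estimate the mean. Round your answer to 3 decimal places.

89.118

Midpoints: 50, 70, 90, 110, 130
Σfm = 11×50 + 13×70 + 20×90 + 16×110 + 8×130 = 6060
n = Σf = 68
Mean = 6060 / 68 = 89.1176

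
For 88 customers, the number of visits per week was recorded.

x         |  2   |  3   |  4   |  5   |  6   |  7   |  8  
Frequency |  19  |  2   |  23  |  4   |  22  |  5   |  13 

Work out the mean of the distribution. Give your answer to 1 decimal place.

4.9

Values: 2, 3, 4, 5, 6, 7, 8
Σfx = 19×2 + 2×3 + 23×4 + 4×5 + 22×6 + 5×7 + 13×8 = 427
n = Σf = 88
Mean = 427 / 88 = 4.8523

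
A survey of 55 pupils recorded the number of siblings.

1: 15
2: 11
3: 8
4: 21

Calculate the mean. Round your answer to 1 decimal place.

2.6

Values: 1, 2, 3, 4
Σfx = 15×1 + 11×2 + 8×3 + 21×4 = 145
n = Σf = 55
Mean = 145 / 55 = 2.6364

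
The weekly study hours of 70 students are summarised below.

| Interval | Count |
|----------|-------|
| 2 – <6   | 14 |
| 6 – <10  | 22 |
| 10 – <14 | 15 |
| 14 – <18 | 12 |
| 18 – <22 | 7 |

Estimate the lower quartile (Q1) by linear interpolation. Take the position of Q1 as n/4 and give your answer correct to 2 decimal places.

6.64

Cumulative frequencies: 14, 36, 51, 63, 70
n = 70; position = n/4 = 17.5.
This falls in the class 6 – <10: L = 6, F = 14, f = 22, h = 4.
Lower quartile ≈ 6 + ((17.5 − 14) / 22) × 4 = 6.6364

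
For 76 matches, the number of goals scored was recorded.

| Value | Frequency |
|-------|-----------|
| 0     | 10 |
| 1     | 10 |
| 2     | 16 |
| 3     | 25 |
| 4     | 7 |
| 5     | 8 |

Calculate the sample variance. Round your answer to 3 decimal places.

2.142

Values: 0, 1, 2, 3, 4, 5
n = 76, Σfx = 185, mean = 2.4342
Σfx² = 611
Σf(x − x̄)² = Σfx² − (Σfx)²/n = 611 − 185²/76 = 160.6711
Sample variance = 160.6711 / 75 = 2.1423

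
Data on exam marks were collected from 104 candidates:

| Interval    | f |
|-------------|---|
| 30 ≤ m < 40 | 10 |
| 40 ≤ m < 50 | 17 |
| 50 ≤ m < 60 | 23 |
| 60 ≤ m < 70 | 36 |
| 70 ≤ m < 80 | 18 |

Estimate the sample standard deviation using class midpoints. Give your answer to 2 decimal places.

Midpoints: 35, 45, 55, 65, 75
n = 104, Σfm = 6070, mean = 58.3654
Σfm² = 369600
Σf(m − x̄)² = Σfm² − (Σfm)²/n = 369600 − 6070²/104 = 15322.1154
Sample variance = 15322.1154 / 103 = 148.7584
Standard deviation = √148.7584 = 12.1967

12.20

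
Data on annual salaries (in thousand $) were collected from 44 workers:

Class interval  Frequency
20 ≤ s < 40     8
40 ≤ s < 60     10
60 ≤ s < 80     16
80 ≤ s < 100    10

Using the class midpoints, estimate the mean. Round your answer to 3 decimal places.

Midpoints: 30, 50, 70, 90
Σfm = 8×30 + 10×50 + 16×70 + 10×90 = 2760
n = Σf = 44
Mean = 2760 / 44 = 62.7273

62.727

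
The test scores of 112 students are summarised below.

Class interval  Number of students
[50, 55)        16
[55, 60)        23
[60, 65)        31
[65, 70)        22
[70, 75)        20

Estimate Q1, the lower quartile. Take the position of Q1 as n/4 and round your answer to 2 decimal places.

Cumulative frequencies: 16, 39, 70, 92, 112
n = 112; position = n/4 = 28.
This falls in the class [55, 60): L = 55, F = 16, f = 23, h = 5.
Lower quartile ≈ 55 + ((28 − 16) / 23) × 5 = 57.6087

57.61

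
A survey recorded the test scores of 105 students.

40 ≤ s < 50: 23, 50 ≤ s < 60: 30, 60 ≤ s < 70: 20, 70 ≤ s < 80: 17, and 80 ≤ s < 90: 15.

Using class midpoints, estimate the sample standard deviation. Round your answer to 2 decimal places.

Midpoints: 45, 55, 65, 75, 85
n = 105, Σfm = 6535, mean = 62.2381
Σfm² = 425825
Σf(m − x̄)² = Σfm² − (Σfm)²/n = 425825 − 6535²/105 = 19099.0476
Sample variance = 19099.0476 / 104 = 183.6447
Standard deviation = √183.6447 = 13.5516

13.55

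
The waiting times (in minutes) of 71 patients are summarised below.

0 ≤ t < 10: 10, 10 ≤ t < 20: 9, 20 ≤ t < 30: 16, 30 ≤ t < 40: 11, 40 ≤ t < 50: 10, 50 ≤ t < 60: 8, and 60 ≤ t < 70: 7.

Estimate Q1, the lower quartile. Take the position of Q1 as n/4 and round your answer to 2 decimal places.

Cumulative frequencies: 10, 19, 35, 46, 56, 64, 71
n = 71; position = n/4 = 17.75.
This falls in the class 10 ≤ t < 20: L = 10, F = 10, f = 9, h = 10.
Lower quartile ≈ 10 + ((17.75 − 10) / 9) × 10 = 18.6111

18.61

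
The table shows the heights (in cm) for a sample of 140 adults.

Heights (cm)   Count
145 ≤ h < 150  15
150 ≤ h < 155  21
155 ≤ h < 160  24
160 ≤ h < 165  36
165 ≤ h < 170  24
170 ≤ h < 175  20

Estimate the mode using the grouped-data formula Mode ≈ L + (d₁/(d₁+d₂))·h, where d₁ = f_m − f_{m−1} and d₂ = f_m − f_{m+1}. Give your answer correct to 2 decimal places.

162.50

Modal class: 160 ≤ h < 165 (highest frequency 36).
d₁ = 36 − 24 = 12, d₂ = 36 − 24 = 12
Mode ≈ 160 + (12/(12+12)) × 5 = 160 + 2.5000 = 162.5000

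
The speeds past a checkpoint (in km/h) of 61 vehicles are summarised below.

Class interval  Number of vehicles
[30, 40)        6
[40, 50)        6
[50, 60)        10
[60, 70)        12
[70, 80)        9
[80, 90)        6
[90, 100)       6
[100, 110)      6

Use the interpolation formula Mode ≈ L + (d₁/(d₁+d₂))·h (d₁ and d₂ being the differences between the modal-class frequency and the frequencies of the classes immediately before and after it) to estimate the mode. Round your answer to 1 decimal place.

Modal class: [60, 70) (highest frequency 12).
d₁ = 12 − 10 = 2, d₂ = 12 − 9 = 3
Mode ≈ 60 + (2/(2+3)) × 10 = 60 + 4.0000 = 64.0000

64.0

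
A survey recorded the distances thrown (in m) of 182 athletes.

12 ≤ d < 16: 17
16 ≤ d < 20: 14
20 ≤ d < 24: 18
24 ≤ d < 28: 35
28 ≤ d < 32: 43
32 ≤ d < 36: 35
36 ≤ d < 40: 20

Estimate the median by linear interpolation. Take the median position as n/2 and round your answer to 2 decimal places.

28.65

Cumulative frequencies: 17, 31, 49, 84, 127, 162, 182
n = 182; position = n/2 = 91.
This falls in the class 28 ≤ d < 32: L = 28, F = 84, f = 43, h = 4.
Median ≈ 28 + ((91 − 84) / 43) × 4 = 28.6512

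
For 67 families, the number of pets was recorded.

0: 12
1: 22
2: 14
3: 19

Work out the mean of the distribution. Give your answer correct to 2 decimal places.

Values: 0, 1, 2, 3
Σfx = 12×0 + 22×1 + 14×2 + 19×3 = 107
n = Σf = 67
Mean = 107 / 67 = 1.5970

1.60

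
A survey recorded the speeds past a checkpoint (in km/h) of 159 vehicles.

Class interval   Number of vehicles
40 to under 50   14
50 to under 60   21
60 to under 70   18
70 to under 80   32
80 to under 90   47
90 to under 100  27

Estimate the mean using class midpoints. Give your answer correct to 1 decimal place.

74.9

Midpoints: 45, 55, 65, 75, 85, 95
Σfm = 14×45 + 21×55 + 18×65 + 32×75 + 47×85 + 27×95 = 11915
n = Σf = 159
Mean = 11915 / 159 = 74.9371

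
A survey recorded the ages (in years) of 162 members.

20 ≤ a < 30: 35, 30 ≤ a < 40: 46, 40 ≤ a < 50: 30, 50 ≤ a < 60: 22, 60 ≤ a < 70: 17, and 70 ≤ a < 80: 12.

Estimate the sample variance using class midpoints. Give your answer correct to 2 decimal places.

Midpoints: 25, 35, 45, 55, 65, 75
n = 162, Σfm = 7050, mean = 43.5185
Σfm² = 344850
Σf(m − x̄)² = Σfm² − (Σfm)²/n = 344850 − 7050²/162 = 38044.4444
Sample variance = 38044.4444 / 161 = 236.3009

236.30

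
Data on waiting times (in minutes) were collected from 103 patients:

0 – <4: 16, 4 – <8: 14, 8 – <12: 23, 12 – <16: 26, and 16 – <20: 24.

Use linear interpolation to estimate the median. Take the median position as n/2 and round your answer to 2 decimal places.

Cumulative frequencies: 16, 30, 53, 79, 103
n = 103; position = n/2 = 51.5.
This falls in the class 8 – <12: L = 8, F = 30, f = 23, h = 4.
Median ≈ 8 + ((51.5 − 30) / 23) × 4 = 11.7391

11.74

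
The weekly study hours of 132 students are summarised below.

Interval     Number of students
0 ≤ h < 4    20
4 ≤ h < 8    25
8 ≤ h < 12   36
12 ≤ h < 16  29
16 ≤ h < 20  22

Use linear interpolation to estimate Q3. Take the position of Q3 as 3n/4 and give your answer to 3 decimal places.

14.483

Cumulative frequencies: 20, 45, 81, 110, 132
n = 132; position = 3n/4 = 99.
This falls in the class 12 ≤ h < 16: L = 12, F = 81, f = 29, h = 4.
Upper quartile ≈ 12 + ((99 − 81) / 29) × 4 = 14.4828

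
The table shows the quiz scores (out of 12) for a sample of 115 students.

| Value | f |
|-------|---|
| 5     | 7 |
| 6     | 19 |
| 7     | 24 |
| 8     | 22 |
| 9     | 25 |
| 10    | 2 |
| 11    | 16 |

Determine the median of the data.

Cumulative frequencies: 7, 26, 50, 72, 97, 99, 115
n = 115, so the median is the value in position (n+1)/2 = 58.
Position 58 falls at value 8.

8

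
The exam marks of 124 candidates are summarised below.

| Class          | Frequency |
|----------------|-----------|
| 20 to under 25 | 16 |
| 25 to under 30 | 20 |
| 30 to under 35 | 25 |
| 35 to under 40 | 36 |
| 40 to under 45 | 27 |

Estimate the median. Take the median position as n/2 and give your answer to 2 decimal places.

Cumulative frequencies: 16, 36, 61, 97, 124
n = 124; position = n/2 = 62.
This falls in the class 35 to under 40: L = 35, F = 61, f = 36, h = 5.
Median ≈ 35 + ((62 − 61) / 36) × 5 = 35.1389

35.14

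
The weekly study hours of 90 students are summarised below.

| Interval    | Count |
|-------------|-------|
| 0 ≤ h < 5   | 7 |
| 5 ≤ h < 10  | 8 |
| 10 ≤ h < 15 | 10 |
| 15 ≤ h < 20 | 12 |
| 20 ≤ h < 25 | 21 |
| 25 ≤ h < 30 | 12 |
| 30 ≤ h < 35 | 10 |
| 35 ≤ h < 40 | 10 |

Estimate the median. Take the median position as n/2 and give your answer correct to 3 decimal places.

21.905

Cumulative frequencies: 7, 15, 25, 37, 58, 70, 80, 90
n = 90; position = n/2 = 45.
This falls in the class 20 ≤ h < 25: L = 20, F = 37, f = 21, h = 5.
Median ≈ 20 + ((45 − 37) / 21) × 5 = 21.9048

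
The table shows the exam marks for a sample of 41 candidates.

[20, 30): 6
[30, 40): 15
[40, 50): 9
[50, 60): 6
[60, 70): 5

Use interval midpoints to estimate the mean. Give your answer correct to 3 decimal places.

42.317

Midpoints: 25, 35, 45, 55, 65
Σfm = 6×25 + 15×35 + 9×45 + 6×55 + 5×65 = 1735
n = Σf = 41
Mean = 1735 / 41 = 42.3171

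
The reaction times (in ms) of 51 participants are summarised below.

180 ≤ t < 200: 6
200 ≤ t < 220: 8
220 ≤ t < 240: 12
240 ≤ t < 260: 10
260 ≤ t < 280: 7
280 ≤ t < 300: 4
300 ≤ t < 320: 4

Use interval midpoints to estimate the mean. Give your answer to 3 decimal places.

242.549

Midpoints: 190, 210, 230, 250, 270, 290, 310
Σfm = 6×190 + 8×210 + 12×230 + 10×250 + 7×270 + 4×290 + 4×310 = 12370
n = Σf = 51
Mean = 12370 / 51 = 242.5490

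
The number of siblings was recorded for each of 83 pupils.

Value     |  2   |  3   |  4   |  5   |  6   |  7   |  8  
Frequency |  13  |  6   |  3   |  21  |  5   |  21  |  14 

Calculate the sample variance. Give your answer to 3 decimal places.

4.198

Values: 2, 3, 4, 5, 6, 7, 8
n = 83, Σfx = 450, mean = 5.4217
Σfx² = 2784
Σf(x − x̄)² = Σfx² − (Σfx)²/n = 2784 − 450²/83 = 344.2410
Sample variance = 344.2410 / 82 = 4.1981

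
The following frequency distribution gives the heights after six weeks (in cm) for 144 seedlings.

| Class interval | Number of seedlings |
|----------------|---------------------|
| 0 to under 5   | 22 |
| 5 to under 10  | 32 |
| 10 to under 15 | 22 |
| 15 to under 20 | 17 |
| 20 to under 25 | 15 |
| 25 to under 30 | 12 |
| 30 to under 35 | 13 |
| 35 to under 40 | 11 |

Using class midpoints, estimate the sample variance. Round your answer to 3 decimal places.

Midpoints: 2.5, 7.5, 12.5, 17.5, 22.5, 27.5, 32.5, 37.5
n = 144, Σfm = 2370, mean = 16.4583
Σfm² = 56450
Σf(m − x̄)² = Σfm² − (Σfm)²/n = 56450 − 2370²/144 = 17443.7500
Sample variance = 17443.7500 / 143 = 121.9843

121.984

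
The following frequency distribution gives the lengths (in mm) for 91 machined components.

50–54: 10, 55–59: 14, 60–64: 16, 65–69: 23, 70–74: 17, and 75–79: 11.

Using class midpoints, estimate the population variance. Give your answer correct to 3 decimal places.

57.566

Midpoints: 52, 57, 62, 67, 72, 77
n = 91, Σfm = 5922, mean = 65.0769
Σfm² = 390624
Σf(m − x̄)² = Σfm² − (Σfm)²/n = 390624 − 5922²/91 = 5238.4615
Population variance = 5238.4615 / 91 = 57.5655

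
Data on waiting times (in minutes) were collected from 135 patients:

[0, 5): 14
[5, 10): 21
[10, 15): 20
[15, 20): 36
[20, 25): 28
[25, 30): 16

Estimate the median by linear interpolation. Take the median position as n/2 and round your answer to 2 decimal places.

Cumulative frequencies: 14, 35, 55, 91, 119, 135
n = 135; position = n/2 = 67.5.
This falls in the class [15, 20): L = 15, F = 55, f = 36, h = 5.
Median ≈ 15 + ((67.5 − 55) / 36) × 5 = 16.7361

16.74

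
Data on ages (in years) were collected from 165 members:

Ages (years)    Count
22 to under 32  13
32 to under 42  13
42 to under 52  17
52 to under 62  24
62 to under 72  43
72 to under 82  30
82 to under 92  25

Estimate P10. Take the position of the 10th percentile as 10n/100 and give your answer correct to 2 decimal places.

34.69

Cumulative frequencies: 13, 26, 43, 67, 110, 140, 165
n = 165; position = 10n/100 = 16.5.
This falls in the class 32 to under 42: L = 32, F = 13, f = 13, h = 10.
10th percentile ≈ 32 + ((16.5 − 13) / 13) × 10 = 34.6923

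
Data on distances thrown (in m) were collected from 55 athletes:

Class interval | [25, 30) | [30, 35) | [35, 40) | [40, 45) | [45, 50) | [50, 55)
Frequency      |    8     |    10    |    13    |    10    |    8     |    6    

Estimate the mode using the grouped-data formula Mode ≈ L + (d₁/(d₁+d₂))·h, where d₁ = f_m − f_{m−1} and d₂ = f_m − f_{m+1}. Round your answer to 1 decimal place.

37.5

Modal class: [35, 40) (highest frequency 13).
d₁ = 13 − 10 = 3, d₂ = 13 − 10 = 3
Mode ≈ 35 + (3/(3+3)) × 5 = 35 + 2.5000 = 37.5000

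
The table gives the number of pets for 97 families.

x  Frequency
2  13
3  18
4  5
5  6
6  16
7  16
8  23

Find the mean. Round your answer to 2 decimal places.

Values: 2, 3, 4, 5, 6, 7, 8
Σfx = 13×2 + 18×3 + 5×4 + 6×5 + 16×6 + 16×7 + 23×8 = 522
n = Σf = 97
Mean = 522 / 97 = 5.3814

5.38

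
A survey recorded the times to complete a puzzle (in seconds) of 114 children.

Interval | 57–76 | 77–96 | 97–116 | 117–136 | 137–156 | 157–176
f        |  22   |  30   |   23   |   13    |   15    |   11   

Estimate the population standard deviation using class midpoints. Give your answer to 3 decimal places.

Midpoints: 66.5, 86.5, 106.5, 126.5, 146.5, 166.5
n = 114, Σfm = 12181, mean = 106.8509
Σfm² = 1417536.5
Σf(m − x̄)² = Σfm² − (Σfm)²/n = 1417536.5 − 12181²/114 = 115985.9649
Population variance = 115985.9649 / 114 = 1017.4207
Standard deviation = √1017.4207 = 31.8970

31.897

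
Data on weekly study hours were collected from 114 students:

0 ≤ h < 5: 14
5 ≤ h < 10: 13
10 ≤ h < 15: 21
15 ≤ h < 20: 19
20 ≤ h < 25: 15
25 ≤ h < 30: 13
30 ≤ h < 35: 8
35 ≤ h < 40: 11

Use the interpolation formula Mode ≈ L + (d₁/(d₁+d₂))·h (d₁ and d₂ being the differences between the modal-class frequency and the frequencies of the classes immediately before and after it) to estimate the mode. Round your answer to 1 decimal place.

Modal class: 10 ≤ h < 15 (highest frequency 21).
d₁ = 21 − 13 = 8, d₂ = 21 − 19 = 2
Mode ≈ 10 + (8/(8+2)) × 5 = 10 + 4.0000 = 14.0000

14.0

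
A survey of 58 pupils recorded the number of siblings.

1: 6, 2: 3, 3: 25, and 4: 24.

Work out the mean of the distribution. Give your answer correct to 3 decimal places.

3.155

Values: 1, 2, 3, 4
Σfx = 6×1 + 3×2 + 25×3 + 24×4 = 183
n = Σf = 58
Mean = 183 / 58 = 3.1552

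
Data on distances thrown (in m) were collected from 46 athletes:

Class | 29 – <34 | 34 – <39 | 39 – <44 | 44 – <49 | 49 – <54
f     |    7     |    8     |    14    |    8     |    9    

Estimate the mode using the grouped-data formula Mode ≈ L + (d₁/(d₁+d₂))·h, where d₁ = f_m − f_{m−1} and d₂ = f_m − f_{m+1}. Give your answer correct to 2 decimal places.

41.50

Modal class: 39 – <44 (highest frequency 14).
d₁ = 14 − 8 = 6, d₂ = 14 − 8 = 6
Mode ≈ 39 + (6/(6+6)) × 5 = 39 + 2.5000 = 41.5000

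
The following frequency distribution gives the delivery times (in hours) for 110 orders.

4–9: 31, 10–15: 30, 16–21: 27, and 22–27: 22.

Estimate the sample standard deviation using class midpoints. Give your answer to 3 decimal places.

Midpoints: 6.5, 12.5, 18.5, 24.5
n = 110, Σfm = 1615, mean = 14.6818
Σfm² = 28443.5
Σf(m − x̄)² = Σfm² − (Σfm)²/n = 28443.5 − 1615²/110 = 4732.3636
Sample variance = 4732.3636 / 109 = 43.4162
Standard deviation = √43.4162 = 6.5891

6.589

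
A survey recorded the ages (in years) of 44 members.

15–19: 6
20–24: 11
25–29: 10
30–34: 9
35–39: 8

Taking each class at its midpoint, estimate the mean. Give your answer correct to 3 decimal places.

27.227

Midpoints: 17, 22, 27, 32, 37
Σfm = 6×17 + 11×22 + 10×27 + 9×32 + 8×37 = 1198
n = Σf = 44
Mean = 1198 / 44 = 27.2273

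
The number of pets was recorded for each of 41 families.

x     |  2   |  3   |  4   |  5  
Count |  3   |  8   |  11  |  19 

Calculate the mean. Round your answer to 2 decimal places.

4.12

Values: 2, 3, 4, 5
Σfx = 3×2 + 8×3 + 11×4 + 19×5 = 169
n = Σf = 41
Mean = 169 / 41 = 4.1220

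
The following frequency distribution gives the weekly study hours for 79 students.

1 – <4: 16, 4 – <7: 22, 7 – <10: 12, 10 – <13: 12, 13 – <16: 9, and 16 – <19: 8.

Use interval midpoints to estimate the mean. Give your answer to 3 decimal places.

8.500

Midpoints: 2.5, 5.5, 8.5, 11.5, 14.5, 17.5
Σfm = 16×2.5 + 22×5.5 + 12×8.5 + 12×11.5 + 9×14.5 + 8×17.5 = 671.5
n = Σf = 79
Mean = 671.5 / 79 = 8.5000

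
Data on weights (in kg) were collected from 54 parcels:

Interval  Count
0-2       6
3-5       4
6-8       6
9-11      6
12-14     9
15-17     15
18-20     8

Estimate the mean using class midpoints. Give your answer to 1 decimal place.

Midpoints: 1, 4, 7, 10, 13, 16, 19
Σfm = 6×1 + 4×4 + 6×7 + 6×10 + 9×13 + 15×16 + 8×19 = 633
n = Σf = 54
Mean = 633 / 54 = 11.7222

11.7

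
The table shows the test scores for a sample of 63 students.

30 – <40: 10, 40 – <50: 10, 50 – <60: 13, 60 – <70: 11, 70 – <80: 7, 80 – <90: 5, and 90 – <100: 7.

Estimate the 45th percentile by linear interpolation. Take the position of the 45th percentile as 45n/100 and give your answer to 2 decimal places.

56.42

Cumulative frequencies: 10, 20, 33, 44, 51, 56, 63
n = 63; position = 45n/100 = 28.35.
This falls in the class 50 – <60: L = 50, F = 20, f = 13, h = 10.
45th percentile ≈ 50 + ((28.35 − 20) / 13) × 10 = 56.4231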